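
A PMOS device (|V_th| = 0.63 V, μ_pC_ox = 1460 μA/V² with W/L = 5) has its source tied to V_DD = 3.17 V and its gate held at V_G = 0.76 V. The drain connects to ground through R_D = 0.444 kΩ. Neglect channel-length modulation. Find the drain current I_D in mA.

V_SG = V_DD − V_G = 3.17 − 0.76 = 2.41 V, so V_ov = 2.41 − 0.63 = 1.78 V.
k_p = μ_pC_ox · (W/L) = 7.3 mA/V².
Assume saturation: I_D = ½ k_p V_ov² = 0.5 × 7.3 × 1.78² = 11.6 mA, giving V_SD = V_DD − I_D R_D = 3.17 − 11.6 × 0.444 = -1.96 V.
But -1.96 V < V_ov = 1.78 V, so the device is actually in triode.
In triode I_D = k_p[V_ov V_SD − ½ V_SD²] and I_D = (V_DD − V_SD)/R_D. Equating: 1.62 V_SD² − 6.769 V_SD + 3.17 = 0, giving V_SD = 0.537 V (the root below V_ov).
I_D = (3.17 − 0.537) / 0.444 = 5.93 mA.

I_D = 5.93 mA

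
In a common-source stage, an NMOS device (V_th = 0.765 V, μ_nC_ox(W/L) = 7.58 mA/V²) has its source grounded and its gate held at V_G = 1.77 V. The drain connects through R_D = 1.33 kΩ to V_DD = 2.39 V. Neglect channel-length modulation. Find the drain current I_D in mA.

V_GS = V_G = 1.77 V, so V_ov = 1.77 − 0.765 = 1 V.
Assume saturation: I_D = ½ k_n V_ov² = 0.5 × 7.58 × 1² = 3.83 mA, giving V_DS = V_DD − I_D R_D = 2.39 − 3.83 × 1.33 = -2.7 V.
But -2.7 V < V_ov = 1 V, so the device is actually in triode.
In triode I_D = k_n[V_ov V_DS − ½ V_DS²] and I_D = (V_DD − V_DS)/R_D. Equating: 5.04 V_DS² − 11.13 V_DS + 2.39 = 0, giving V_DS = 0.241 V (the root below V_ov).
I_D = (2.39 − 0.241) / 1.33 = 1.62 mA.

I_D = 1.62 mA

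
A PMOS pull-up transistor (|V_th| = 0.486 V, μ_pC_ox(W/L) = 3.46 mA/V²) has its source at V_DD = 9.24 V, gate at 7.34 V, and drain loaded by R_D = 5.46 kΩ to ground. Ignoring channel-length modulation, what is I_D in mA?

I_D = 1.62 mA

V_SG = V_DD − V_G = 9.24 − 7.34 = 1.9 V, so V_ov = 1.9 − 0.486 = 1.41 V.
Assume saturation: I_D = ½ k_p V_ov² = 0.5 × 3.46 × 1.41² = 3.46 mA, giving V_SD = V_DD − I_D R_D = 9.24 − 3.46 × 5.46 = -9.65 V.
But -9.65 V < V_ov = 1.41 V, so the device is actually in triode.
In triode I_D = k_p[V_ov V_SD − ½ V_SD²] and I_D = (V_DD − V_SD)/R_D. Equating: 9.45 V_SD² − 27.71 V_SD + 9.24 = 0, giving V_SD = 0.384 V (the root below V_ov).
I_D = (9.24 − 0.384) / 5.46 = 1.62 mA.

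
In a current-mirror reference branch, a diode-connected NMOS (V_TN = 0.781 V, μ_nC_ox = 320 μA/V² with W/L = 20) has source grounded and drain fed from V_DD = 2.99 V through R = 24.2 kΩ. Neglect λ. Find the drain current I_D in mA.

I_D = 0.0846 mA

With gate tied to drain, V_GS = V_DS ≥ V_GS − V_TN, so the device is in saturation.
k_n = μ_nC_ox · (W/L) = 6.4 mA/V².
KCL at the drain: ½ k_n (V_GS − V_TN)² = (V_DD − V_GS)/R.
Let x = V_GS − 0.781. Then 77.4 x² + x − 2.209 = 0, giving x = 0.163 V (positive root), so V_GS = 0.944 V.
I_D = (V_DD − V_GS)/R = (2.99 − 0.944) / 24.2 = 0.0846 mA.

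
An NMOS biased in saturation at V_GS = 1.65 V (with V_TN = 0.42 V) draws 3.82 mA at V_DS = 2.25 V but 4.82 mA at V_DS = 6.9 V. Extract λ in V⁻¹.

With V_GS fixed, I_D ∝ (1 + λ V_DS) in saturation, so I_D2/I_D1 = (1 + λ V_DS2)/(1 + λ V_DS1).
4.82/3.82 = 1.262 = (1 + 6.9 λ)/(1 + 2.25 λ).
Solving: λ (I_D1 V_DS2 − I_D2 V_DS1) = I_D2 − I_D1, so λ = (4.82 − 3.82) / (3.82 × 6.9 − 4.82 × 2.25) = 1 / 15.5 = 0.0645 V⁻¹.

λ = 0.0645 V⁻¹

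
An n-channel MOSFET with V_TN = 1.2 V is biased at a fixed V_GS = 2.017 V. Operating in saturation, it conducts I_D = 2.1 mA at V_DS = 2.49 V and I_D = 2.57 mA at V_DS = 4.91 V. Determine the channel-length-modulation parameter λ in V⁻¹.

With V_GS fixed, I_D ∝ (1 + λ V_DS) in saturation, so I_D2/I_D1 = (1 + λ V_DS2)/(1 + λ V_DS1).
2.57/2.1 = 1.224 = (1 + 4.91 λ)/(1 + 2.49 λ).
Solving: λ (I_D1 V_DS2 − I_D2 V_DS1) = I_D2 − I_D1, so λ = (2.57 − 2.1) / (2.1 × 4.91 − 2.57 × 2.49) = 0.47 / 3.91 = 0.12 V⁻¹.

λ = 0.120 V⁻¹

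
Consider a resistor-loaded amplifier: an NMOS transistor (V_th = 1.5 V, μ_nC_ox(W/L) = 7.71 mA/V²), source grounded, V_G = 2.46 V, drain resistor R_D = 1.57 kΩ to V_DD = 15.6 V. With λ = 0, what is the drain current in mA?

V_GS = V_G = 2.46 V, so V_ov = 2.46 − 1.5 = 0.96 V.
Assume saturation: I_D = ½ k_n V_ov² = 0.5 × 7.71 × 0.96² = 3.55 mA, giving V_DS = V_DD − I_D R_D = 15.6 − 3.55 × 1.57 = 10 V.
V_DS = 10 V ≥ V_ov = 0.96 V, confirming saturation.

I_D = 3.55 mA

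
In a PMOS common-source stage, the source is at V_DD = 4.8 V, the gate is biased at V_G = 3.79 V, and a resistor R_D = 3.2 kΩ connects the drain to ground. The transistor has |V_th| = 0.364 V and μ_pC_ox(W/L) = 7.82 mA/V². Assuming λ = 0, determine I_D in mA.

V_SG = V_DD − V_G = 4.8 − 3.79 = 1.01 V, so V_ov = 1.01 − 0.364 = 0.646 V.
Assume saturation: I_D = ½ k_p V_ov² = 0.5 × 7.82 × 0.646² = 1.63 mA, giving V_SD = V_DD − I_D R_D = 4.8 − 1.63 × 3.2 = -0.421 V.
But -0.421 V < V_ov = 0.646 V, so the device is actually in triode.
In triode I_D = k_p[V_ov V_SD − ½ V_SD²] and I_D = (V_DD − V_SD)/R_D. Equating: 12.5 V_SD² − 17.17 V_SD + 4.8 = 0, giving V_SD = 0.391 V (the root below V_ov).
I_D = (4.8 − 0.391) / 3.2 = 1.38 mA.

I_D = 1.38 mA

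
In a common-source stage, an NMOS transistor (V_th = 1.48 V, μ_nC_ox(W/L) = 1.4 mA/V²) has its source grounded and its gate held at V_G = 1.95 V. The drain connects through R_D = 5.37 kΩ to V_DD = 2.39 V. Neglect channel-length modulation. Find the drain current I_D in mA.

I_D = 0.155 mA

V_GS = V_G = 1.95 V, so V_ov = 1.95 − 1.48 = 0.47 V.
Assume saturation: I_D = ½ k_n V_ov² = 0.5 × 1.4 × 0.47² = 0.155 mA, giving V_DS = V_DD − I_D R_D = 2.39 − 0.155 × 5.37 = 1.56 V.
V_DS = 1.56 V ≥ V_ov = 0.47 V, confirming saturation.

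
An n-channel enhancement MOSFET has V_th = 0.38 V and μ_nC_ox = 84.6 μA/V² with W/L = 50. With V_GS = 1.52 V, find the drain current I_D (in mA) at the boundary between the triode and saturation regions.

At the boundary V_DS = V_ov = V_GS − V_th = 1.52 − 0.38 = 1.14 V.
k_n = μ_nC_ox · (W/L) = 4.23 mA/V².
I_D = ½ k_n V_ov² = 0.5 × 4.23 × 1.14² = 2.75 mA.

I_D = 2.75 mA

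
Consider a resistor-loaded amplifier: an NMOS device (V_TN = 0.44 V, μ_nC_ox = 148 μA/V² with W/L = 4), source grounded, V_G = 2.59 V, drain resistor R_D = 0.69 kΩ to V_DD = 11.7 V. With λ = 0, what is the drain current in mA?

V_GS = V_G = 2.59 V, so V_ov = 2.59 − 0.44 = 2.15 V.
k_n = μ_nC_ox · (W/L) = 0.592 mA/V².
Assume saturation: I_D = ½ k_n V_ov² = 0.5 × 0.592 × 2.15² = 1.37 mA, giving V_DS = V_DD − I_D R_D = 11.7 − 1.37 × 0.69 = 10.8 V.
V_DS = 10.8 V ≥ V_ov = 2.15 V, confirming saturation.

I_D = 1.37 mA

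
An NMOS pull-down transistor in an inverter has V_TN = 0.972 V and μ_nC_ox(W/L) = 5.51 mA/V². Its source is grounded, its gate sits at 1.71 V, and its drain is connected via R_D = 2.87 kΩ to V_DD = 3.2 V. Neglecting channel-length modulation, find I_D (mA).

V_GS = V_G = 1.71 V, so V_ov = 1.71 − 0.972 = 0.738 V.
Assume saturation: I_D = ½ k_n V_ov² = 0.5 × 5.51 × 0.738² = 1.5 mA, giving V_DS = V_DD − I_D R_D = 3.2 − 1.5 × 2.87 = -1.11 V.
But -1.11 V < V_ov = 0.738 V, so the device is actually in triode.
In triode I_D = k_n[V_ov V_DS − ½ V_DS²] and I_D = (V_DD − V_DS)/R_D. Equating: 7.91 V_DS² − 12.67 V_DS + 3.2 = 0, giving V_DS = 0.314 V (the root below V_ov).
I_D = (3.2 − 0.314) / 2.87 = 1.01 mA.

I_D = 1.01 mA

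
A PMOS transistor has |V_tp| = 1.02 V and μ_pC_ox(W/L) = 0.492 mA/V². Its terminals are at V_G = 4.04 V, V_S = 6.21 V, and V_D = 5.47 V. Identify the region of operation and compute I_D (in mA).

Triode; I_D = 0.284 mA

V_SG = V_S − V_G = 6.21 − 4.04 = 2.17 V; V_SD = V_S − V_D = 6.21 − 5.47 = 0.74 V.
V_ov = V_SG − |V_tp| = 2.17 − 1.02 = 1.15 V.
Since V_SD = 0.74 V < V_ov = 1.15 V, the device is in the triode region.
I_D = k_p [V_ov · V_SD − ½ V_SD²] = 0.492 × [1.15 × 0.74 − 0.5 × 0.74²] = 0.284 mA.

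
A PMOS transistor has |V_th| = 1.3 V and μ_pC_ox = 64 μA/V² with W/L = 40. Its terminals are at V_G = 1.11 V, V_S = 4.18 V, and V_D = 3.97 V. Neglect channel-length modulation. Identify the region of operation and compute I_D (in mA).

V_SG = V_S − V_G = 4.18 − 1.11 = 3.07 V; V_SD = V_S − V_D = 4.18 − 3.97 = 0.21 V.
k_p = μ_pC_ox · (W/L) = 2.56 mA/V².
V_ov = V_SG − |V_th| = 3.07 − 1.3 = 1.77 V.
Since V_SD = 0.21 V < V_ov = 1.77 V, the device is in the triode region.
I_D = k_p [V_ov · V_SD − ½ V_SD²] = 2.56 × [1.77 × 0.21 − 0.5 × 0.21²] = 0.895 mA.

Triode; I_D = 0.895 mA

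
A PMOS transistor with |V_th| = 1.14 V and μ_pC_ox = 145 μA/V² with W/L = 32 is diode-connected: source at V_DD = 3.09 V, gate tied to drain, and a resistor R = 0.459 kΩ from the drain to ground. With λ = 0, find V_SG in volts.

With gate tied to drain, V_SG = V_SD ≥ V_SG − |V_th|, so the device is in saturation.
k_p = μ_pC_ox · (W/L) = 4.64 mA/V².
KCL at the drain: ½ k_p (V_SG − |V_th|)² = (V_DD − V_SG)/R.
Let x = V_SG − 1.14. Then 1.06 x² + x − 1.95 = 0, giving x = 0.963 V (positive root), so V_SG = 2.1 V.
I_D = (V_DD − V_SG)/R = (3.09 − 2.1) / 0.459 = 2.15 mA.

V_SG = 2.10 V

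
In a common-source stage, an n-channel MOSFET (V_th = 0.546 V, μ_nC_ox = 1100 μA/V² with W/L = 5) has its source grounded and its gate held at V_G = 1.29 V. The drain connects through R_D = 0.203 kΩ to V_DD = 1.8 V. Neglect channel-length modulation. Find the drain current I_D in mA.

I_D = 1.52 mA

V_GS = V_G = 1.29 V, so V_ov = 1.29 − 0.546 = 0.744 V.
k_n = μ_nC_ox · (W/L) = 5.5 mA/V².
Assume saturation: I_D = ½ k_n V_ov² = 0.5 × 5.5 × 0.744² = 1.52 mA, giving V_DS = V_DD − I_D R_D = 1.8 − 1.52 × 0.203 = 1.49 V.
V_DS = 1.49 V ≥ V_ov = 0.744 V, confirming saturation.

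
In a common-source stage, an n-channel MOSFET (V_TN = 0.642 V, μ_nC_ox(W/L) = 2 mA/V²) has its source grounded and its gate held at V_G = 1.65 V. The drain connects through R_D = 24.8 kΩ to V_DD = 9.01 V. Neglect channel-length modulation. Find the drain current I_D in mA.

V_GS = V_G = 1.65 V, so V_ov = 1.65 − 0.642 = 1.01 V.
Assume saturation: I_D = ½ k_n V_ov² = 0.5 × 2 × 1.01² = 1.02 mA, giving V_DS = V_DD − I_D R_D = 9.01 − 1.02 × 24.8 = -16.2 V.
But -16.2 V < V_ov = 1.01 V, so the device is actually in triode.
In triode I_D = k_n[V_ov V_DS − ½ V_DS²] and I_D = (V_DD − V_DS)/R_D. Equating: 24.8 V_DS² − 51 V_DS + 9.01 = 0, giving V_DS = 0.195 V (the root below V_ov).
I_D = (9.01 − 0.195) / 24.8 = 0.355 mA.

I_D = 0.355 mA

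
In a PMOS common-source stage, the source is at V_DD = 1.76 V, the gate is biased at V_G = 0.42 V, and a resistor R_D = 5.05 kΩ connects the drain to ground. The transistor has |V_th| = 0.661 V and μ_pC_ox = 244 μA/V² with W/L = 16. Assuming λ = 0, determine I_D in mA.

I_D = 0.322 mA

V_SG = V_DD − V_G = 1.76 − 0.42 = 1.34 V, so V_ov = 1.34 − 0.661 = 0.679 V.
k_p = μ_pC_ox · (W/L) = 3.904 mA/V².
Assume saturation: I_D = ½ k_p V_ov² = 0.5 × 3.904 × 0.679² = 0.9 mA, giving V_SD = V_DD − I_D R_D = 1.76 − 0.9 × 5.05 = -2.78 V.
But -2.78 V < V_ov = 0.679 V, so the device is actually in triode.
In triode I_D = k_p[V_ov V_SD − ½ V_SD²] and I_D = (V_DD − V_SD)/R_D. Equating: 9.86 V_SD² − 14.39 V_SD + 1.76 = 0, giving V_SD = 0.135 V (the root below V_ov).
I_D = (1.76 − 0.135) / 5.05 = 0.322 mA.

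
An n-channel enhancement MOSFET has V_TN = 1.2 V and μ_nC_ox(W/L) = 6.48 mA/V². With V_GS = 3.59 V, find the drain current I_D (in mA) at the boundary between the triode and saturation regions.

I_D = 18.5 mA

At the boundary V_DS = V_ov = V_GS − V_TN = 3.59 − 1.2 = 2.39 V.
I_D = ½ k_n V_ov² = 0.5 × 6.48 × 2.39² = 18.5 mA.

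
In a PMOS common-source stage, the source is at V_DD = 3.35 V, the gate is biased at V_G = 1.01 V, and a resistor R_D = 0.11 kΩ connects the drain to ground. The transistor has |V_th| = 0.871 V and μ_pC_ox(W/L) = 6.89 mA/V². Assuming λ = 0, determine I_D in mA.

I_D = 7.43 mA

V_SG = V_DD − V_G = 3.35 − 1.01 = 2.34 V, so V_ov = 2.34 − 0.871 = 1.47 V.
Assume saturation: I_D = ½ k_p V_ov² = 0.5 × 6.89 × 1.47² = 7.43 mA, giving V_SD = V_DD − I_D R_D = 3.35 − 7.43 × 0.11 = 2.53 V.
V_SD = 2.53 V ≥ V_ov = 1.47 V, confirming saturation.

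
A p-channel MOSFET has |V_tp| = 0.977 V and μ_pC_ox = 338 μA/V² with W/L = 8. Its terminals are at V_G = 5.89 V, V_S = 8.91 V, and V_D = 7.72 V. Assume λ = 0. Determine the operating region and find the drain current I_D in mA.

V_SG = V_S − V_G = 8.91 − 5.89 = 3.02 V; V_SD = V_S − V_D = 8.91 − 7.72 = 1.19 V.
k_p = μ_pC_ox · (W/L) = 2.704 mA/V².
V_ov = V_SG − |V_tp| = 3.02 − 0.977 = 2.04 V.
Since V_SD = 1.19 V < V_ov = 2.04 V, the device is in the triode region.
I_D = k_p [V_ov · V_SD − ½ V_SD²] = 2.704 × [2.04 × 1.19 − 0.5 × 1.19²] = 4.66 mA.

Triode; I_D = 4.66 mA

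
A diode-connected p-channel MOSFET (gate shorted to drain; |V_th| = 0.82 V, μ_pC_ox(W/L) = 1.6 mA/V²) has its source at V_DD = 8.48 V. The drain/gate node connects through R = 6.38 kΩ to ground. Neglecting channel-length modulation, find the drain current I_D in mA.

With gate tied to drain, V_SG = V_SD ≥ V_SG − |V_th|, so the device is in saturation.
KCL at the drain: ½ k_p (V_SG − |V_th|)² = (V_DD − V_SG)/R.
Let x = V_SG − 0.82. Then 5.1 x² + x − 7.66 = 0, giving x = 1.13 V (positive root), so V_SG = 1.95 V.
I_D = (V_DD − V_SG)/R = (8.48 − 1.95) / 6.38 = 1.02 mA.

I_D = 1.02 mA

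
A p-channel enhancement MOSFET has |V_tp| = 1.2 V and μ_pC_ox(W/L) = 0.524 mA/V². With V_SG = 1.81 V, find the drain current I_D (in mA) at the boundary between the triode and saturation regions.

At the boundary V_SD = V_ov = V_SG − |V_tp| = 1.81 − 1.2 = 0.61 V.
I_D = ½ k_p V_ov² = 0.5 × 0.524 × 0.61² = 0.0975 mA.

I_D = 0.0975 mA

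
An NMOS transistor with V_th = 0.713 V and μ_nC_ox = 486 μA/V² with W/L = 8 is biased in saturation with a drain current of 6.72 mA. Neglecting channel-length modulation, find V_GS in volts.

k_n = μ_nC_ox · (W/L) = 3.888 mA/V².
In saturation I_D = ½ k_n (V_GS − V_th)², so V_GS − V_th = √(2 I_D / k_n) = √(2 × 6.72 / 3.888) = 1.86 V.
V_GS = 0.713 + 1.86 = 2.57 V.

V_GS = 2.57 V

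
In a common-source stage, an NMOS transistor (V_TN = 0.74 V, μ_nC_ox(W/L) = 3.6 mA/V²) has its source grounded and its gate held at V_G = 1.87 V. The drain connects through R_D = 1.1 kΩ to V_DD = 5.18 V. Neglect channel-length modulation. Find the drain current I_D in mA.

V_GS = V_G = 1.87 V, so V_ov = 1.87 − 0.74 = 1.13 V.
Assume saturation: I_D = ½ k_n V_ov² = 0.5 × 3.6 × 1.13² = 2.3 mA, giving V_DS = V_DD − I_D R_D = 5.18 − 2.3 × 1.1 = 2.65 V.
V_DS = 2.65 V ≥ V_ov = 1.13 V, confirming saturation.

I_D = 2.30 mA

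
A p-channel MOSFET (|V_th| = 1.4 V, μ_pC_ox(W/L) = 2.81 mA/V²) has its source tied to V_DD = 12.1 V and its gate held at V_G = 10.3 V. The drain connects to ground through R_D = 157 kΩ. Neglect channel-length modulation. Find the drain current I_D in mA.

V_SG = V_DD − V_G = 12.1 − 10.3 = 1.8 V, so V_ov = 1.8 − 1.4 = 0.4 V.
Assume saturation: I_D = ½ k_p V_ov² = 0.5 × 2.81 × 0.4² = 0.225 mA, giving V_SD = V_DD − I_D R_D = 12.1 − 0.225 × 157 = -23.2 V.
But -23.2 V < V_ov = 0.4 V, so the device is actually in triode.
In triode I_D = k_p[V_ov V_SD − ½ V_SD²] and I_D = (V_DD − V_SD)/R_D. Equating: 221 V_SD² − 177.5 V_SD + 12.1 = 0, giving V_SD = 0.0752 V (the root below V_ov).
I_D = (12.1 − 0.0752) / 157 = 0.0766 mA.

I_D = 0.0766 mA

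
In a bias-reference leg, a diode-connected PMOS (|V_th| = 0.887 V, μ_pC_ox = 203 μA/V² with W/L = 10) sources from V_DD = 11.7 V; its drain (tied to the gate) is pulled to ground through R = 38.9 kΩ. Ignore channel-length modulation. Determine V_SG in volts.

With gate tied to drain, V_SG = V_SD ≥ V_SG − |V_th|, so the device is in saturation.
k_p = μ_pC_ox · (W/L) = 2.03 mA/V².
KCL at the drain: ½ k_p (V_SG − |V_th|)² = (V_DD − V_SG)/R.
Let x = V_SG − 0.887. Then 39.5 x² + x − 10.81 = 0, giving x = 0.511 V (positive root), so V_SG = 1.4 V.
I_D = (V_DD − V_SG)/R = (11.7 − 1.4) / 38.9 = 0.265 mA.

V_SG = 1.40 V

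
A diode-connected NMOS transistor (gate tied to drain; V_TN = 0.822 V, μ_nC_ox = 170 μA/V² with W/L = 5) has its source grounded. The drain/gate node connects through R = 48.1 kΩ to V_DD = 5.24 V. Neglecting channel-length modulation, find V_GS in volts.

With gate tied to drain, V_GS = V_DS ≥ V_GS − V_TN, so the device is in saturation.
k_n = μ_nC_ox · (W/L) = 0.85 mA/V².
KCL at the drain: ½ k_n (V_GS − V_TN)² = (V_DD − V_GS)/R.
Let x = V_GS − 0.822. Then 20.4 x² + x − 4.418 = 0, giving x = 0.441 V (positive root), so V_GS = 1.26 V.
I_D = (V_DD − V_GS)/R = (5.24 − 1.26) / 48.1 = 0.0827 mA.

V_GS = 1.26 V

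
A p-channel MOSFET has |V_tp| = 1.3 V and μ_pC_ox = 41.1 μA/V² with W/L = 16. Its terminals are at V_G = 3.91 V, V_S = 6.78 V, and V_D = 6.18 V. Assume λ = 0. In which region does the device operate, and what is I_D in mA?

Triode; I_D = 0.501 mA

V_SG = V_S − V_G = 6.78 − 3.91 = 2.87 V; V_SD = V_S − V_D = 6.78 − 6.18 = 0.6 V.
k_p = μ_pC_ox · (W/L) = 0.6576 mA/V².
V_ov = V_SG − |V_tp| = 2.87 − 1.3 = 1.57 V.
Since V_SD = 0.6 V < V_ov = 1.57 V, the device is in the triode region.
I_D = k_p [V_ov · V_SD − ½ V_SD²] = 0.6576 × [1.57 × 0.6 − 0.5 × 0.6²] = 0.501 mA.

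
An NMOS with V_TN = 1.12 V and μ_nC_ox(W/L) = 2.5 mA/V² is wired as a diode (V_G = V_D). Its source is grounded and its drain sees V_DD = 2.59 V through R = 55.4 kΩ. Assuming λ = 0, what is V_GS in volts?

With gate tied to drain, V_GS = V_DS ≥ V_GS − V_TN, so the device is in saturation.
KCL at the drain: ½ k_n (V_GS − V_TN)² = (V_DD − V_GS)/R.
Let x = V_GS − 1.12. Then 69.2 x² + x − 1.47 = 0, giving x = 0.139 V (positive root), so V_GS = 1.26 V.
I_D = (V_DD − V_GS)/R = (2.59 − 1.26) / 55.4 = 0.024 mA.

V_GS = 1.26 V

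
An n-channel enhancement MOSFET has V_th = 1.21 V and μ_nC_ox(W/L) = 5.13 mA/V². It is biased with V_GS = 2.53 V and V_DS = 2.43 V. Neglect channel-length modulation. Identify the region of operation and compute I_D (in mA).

Saturation; I_D = 4.47 mA

V_ov = V_GS − V_th = 2.53 − 1.21 = 1.32 V.
Since V_DS = 2.43 V ≥ V_ov = 1.32 V, the device is in saturation.
I_D = ½ k_n V_ov² = 0.5 × 5.13 × 1.32² = 4.47 mA.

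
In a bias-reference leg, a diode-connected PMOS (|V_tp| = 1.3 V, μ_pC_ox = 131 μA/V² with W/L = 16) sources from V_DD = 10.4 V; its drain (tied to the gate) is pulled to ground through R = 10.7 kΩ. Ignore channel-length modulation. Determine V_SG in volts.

V_SG = 2.16 V

With gate tied to drain, V_SG = V_SD ≥ V_SG − |V_tp|, so the device is in saturation.
k_p = μ_pC_ox · (W/L) = 2.096 mA/V².
KCL at the drain: ½ k_p (V_SG − |V_tp|)² = (V_DD − V_SG)/R.
Let x = V_SG − 1.3. Then 11.2 x² + x − 9.1 = 0, giving x = 0.857 V (positive root), so V_SG = 2.16 V.
I_D = (V_DD − V_SG)/R = (10.4 − 2.16) / 10.7 = 0.77 mA.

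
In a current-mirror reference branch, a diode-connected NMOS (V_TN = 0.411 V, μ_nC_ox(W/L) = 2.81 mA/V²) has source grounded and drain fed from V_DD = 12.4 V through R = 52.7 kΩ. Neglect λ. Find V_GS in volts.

V_GS = 0.807 V

With gate tied to drain, V_GS = V_DS ≥ V_GS − V_TN, so the device is in saturation.
KCL at the drain: ½ k_n (V_GS − V_TN)² = (V_DD − V_GS)/R.
Let x = V_GS − 0.411. Then 74 x² + x − 11.99 = 0, giving x = 0.396 V (positive root), so V_GS = 0.807 V.
I_D = (V_DD − V_GS)/R = (12.4 − 0.807) / 52.7 = 0.22 mA.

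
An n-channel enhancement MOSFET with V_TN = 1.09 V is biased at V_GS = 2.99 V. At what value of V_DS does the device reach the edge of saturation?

V_DS,sat = 1.90 V

The boundary between triode and saturation is V_DS = V_GS − V_TN = V_ov.
V_ov = 2.99 − 1.09 = 1.9 V.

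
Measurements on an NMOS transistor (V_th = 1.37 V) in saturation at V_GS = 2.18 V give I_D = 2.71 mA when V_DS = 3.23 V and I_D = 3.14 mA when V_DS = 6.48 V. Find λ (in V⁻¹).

λ = 0.0580 V⁻¹

With V_GS fixed, I_D ∝ (1 + λ V_DS) in saturation, so I_D2/I_D1 = (1 + λ V_DS2)/(1 + λ V_DS1).
3.14/2.71 = 1.159 = (1 + 6.48 λ)/(1 + 3.23 λ).
Solving: λ (I_D1 V_DS2 − I_D2 V_DS1) = I_D2 − I_D1, so λ = (3.14 − 2.71) / (2.71 × 6.48 − 3.14 × 3.23) = 0.43 / 7.42 = 0.058 V⁻¹.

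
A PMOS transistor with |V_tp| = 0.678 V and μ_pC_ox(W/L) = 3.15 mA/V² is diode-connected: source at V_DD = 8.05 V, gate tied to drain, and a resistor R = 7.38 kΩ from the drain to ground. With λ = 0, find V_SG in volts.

V_SG = 1.43 V

With gate tied to drain, V_SG = V_SD ≥ V_SG − |V_tp|, so the device is in saturation.
KCL at the drain: ½ k_p (V_SG − |V_tp|)² = (V_DD − V_SG)/R.
Let x = V_SG − 0.678. Then 11.6 x² + x − 7.372 = 0, giving x = 0.755 V (positive root), so V_SG = 1.43 V.
I_D = (V_DD − V_SG)/R = (8.05 − 1.43) / 7.38 = 0.897 mA.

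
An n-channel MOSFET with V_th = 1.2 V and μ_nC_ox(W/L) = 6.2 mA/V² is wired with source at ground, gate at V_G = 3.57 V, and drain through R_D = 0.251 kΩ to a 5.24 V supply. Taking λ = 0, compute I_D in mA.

V_GS = V_G = 3.57 V, so V_ov = 3.57 − 1.2 = 2.37 V.
Assume saturation: I_D = ½ k_n V_ov² = 0.5 × 6.2 × 2.37² = 17.4 mA, giving V_DS = V_DD − I_D R_D = 5.24 − 17.4 × 0.251 = 0.869 V.
But 0.869 V < V_ov = 2.37 V, so the device is actually in triode.
In triode I_D = k_n[V_ov V_DS − ½ V_DS²] and I_D = (V_DD − V_DS)/R_D. Equating: 0.778 V_DS² − 4.688 V_DS + 5.24 = 0, giving V_DS = 1.48 V (the root below V_ov).
I_D = (5.24 − 1.48) / 0.251 = 15 mA.

I_D = 15.0 mA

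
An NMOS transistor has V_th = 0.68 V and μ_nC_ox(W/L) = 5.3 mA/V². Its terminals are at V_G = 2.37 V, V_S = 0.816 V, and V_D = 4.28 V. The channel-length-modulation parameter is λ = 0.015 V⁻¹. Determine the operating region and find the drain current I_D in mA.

V_GS = V_G − V_S = 2.37 − 0.816 = 1.55 V; V_DS = V_D − V_S = 4.28 − 0.816 = 3.46 V.
V_ov = V_GS − V_th = 1.55 − 0.68 = 0.874 V.
Since V_DS = 3.46 V ≥ V_ov = 0.874 V, the device is in saturation.
I_D = ½ k_n V_ov² (1 + λ V_DS) = 0.5 × 5.3 × 0.874² × (1 + 0.015 × 3.46) = 2.13 mA.

Saturation; I_D = 2.13 mA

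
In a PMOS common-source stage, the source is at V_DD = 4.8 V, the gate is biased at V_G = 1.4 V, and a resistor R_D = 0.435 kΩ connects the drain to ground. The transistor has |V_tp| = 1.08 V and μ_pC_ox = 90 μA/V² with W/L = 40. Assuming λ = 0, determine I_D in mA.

V_SG = V_DD − V_G = 4.8 − 1.4 = 3.4 V, so V_ov = 3.4 − 1.08 = 2.32 V.
k_p = μ_pC_ox · (W/L) = 3.6 mA/V².
Assume saturation: I_D = ½ k_p V_ov² = 0.5 × 3.6 × 2.32² = 9.69 mA, giving V_SD = V_DD − I_D R_D = 4.8 − 9.69 × 0.435 = 0.586 V.
But 0.586 V < V_ov = 2.32 V, so the device is actually in triode.
In triode I_D = k_p[V_ov V_SD − ½ V_SD²] and I_D = (V_DD − V_SD)/R_D. Equating: 0.783 V_SD² − 4.633 V_SD + 4.8 = 0, giving V_SD = 1.34 V (the root below V_ov).
I_D = (4.8 − 1.34) / 0.435 = 7.96 mA.

I_D = 7.96 mA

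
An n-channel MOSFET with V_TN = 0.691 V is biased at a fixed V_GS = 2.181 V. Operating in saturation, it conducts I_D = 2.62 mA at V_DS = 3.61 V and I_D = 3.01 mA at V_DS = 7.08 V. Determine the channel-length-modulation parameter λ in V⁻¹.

λ = 0.0508 V⁻¹

With V_GS fixed, I_D ∝ (1 + λ V_DS) in saturation, so I_D2/I_D1 = (1 + λ V_DS2)/(1 + λ V_DS1).
3.01/2.62 = 1.149 = (1 + 7.08 λ)/(1 + 3.61 λ).
Solving: λ (I_D1 V_DS2 − I_D2 V_DS1) = I_D2 − I_D1, so λ = (3.01 − 2.62) / (2.62 × 7.08 − 3.01 × 3.61) = 0.39 / 7.68 = 0.0508 V⁻¹.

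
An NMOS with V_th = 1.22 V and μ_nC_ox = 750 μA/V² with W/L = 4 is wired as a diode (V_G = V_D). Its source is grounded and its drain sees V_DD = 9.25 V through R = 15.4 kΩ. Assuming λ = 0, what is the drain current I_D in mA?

I_D = 0.485 mA

With gate tied to drain, V_GS = V_DS ≥ V_GS − V_th, so the device is in saturation.
k_n = μ_nC_ox · (W/L) = 3 mA/V².
KCL at the drain: ½ k_n (V_GS − V_th)² = (V_DD − V_GS)/R.
Let x = V_GS − 1.22. Then 23.1 x² + x − 8.03 = 0, giving x = 0.568 V (positive root), so V_GS = 1.79 V.
I_D = (V_DD − V_GS)/R = (9.25 − 1.79) / 15.4 = 0.485 mA.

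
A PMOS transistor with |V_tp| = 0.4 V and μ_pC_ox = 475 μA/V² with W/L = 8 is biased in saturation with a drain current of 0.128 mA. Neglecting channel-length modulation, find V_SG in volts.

k_p = μ_pC_ox · (W/L) = 3.8 mA/V².
In saturation I_D = ½ k_p (V_SG − |V_tp|)², so V_SG − |V_tp| = √(2 I_D / k_p) = √(2 × 0.128 / 3.8) = 0.26 V.
V_SG = 0.4 + 0.26 = 0.66 V.

V_SG = 0.660 V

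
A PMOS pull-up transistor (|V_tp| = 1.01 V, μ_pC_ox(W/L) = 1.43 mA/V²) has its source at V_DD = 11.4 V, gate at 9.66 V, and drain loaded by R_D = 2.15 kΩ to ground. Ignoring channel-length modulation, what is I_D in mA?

I_D = 0.381 mA

V_SG = V_DD − V_G = 11.4 − 9.66 = 1.74 V, so V_ov = 1.74 − 1.01 = 0.73 V.
Assume saturation: I_D = ½ k_p V_ov² = 0.5 × 1.43 × 0.73² = 0.381 mA, giving V_SD = V_DD − I_D R_D = 11.4 − 0.381 × 2.15 = 10.6 V.
V_SD = 10.6 V ≥ V_ov = 0.73 V, confirming saturation.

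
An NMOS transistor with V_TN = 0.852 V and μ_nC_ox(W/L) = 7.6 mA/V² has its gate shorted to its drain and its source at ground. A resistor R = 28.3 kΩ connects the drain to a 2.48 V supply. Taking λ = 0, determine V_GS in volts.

With gate tied to drain, V_GS = V_DS ≥ V_GS − V_TN, so the device is in saturation.
KCL at the drain: ½ k_n (V_GS − V_TN)² = (V_DD − V_GS)/R.
Let x = V_GS − 0.852. Then 108 x² + x − 1.628 = 0, giving x = 0.118 V (positive root), so V_GS = 0.97 V.
I_D = (V_DD − V_GS)/R = (2.48 − 0.97) / 28.3 = 0.0533 mA.

V_GS = 0.970 V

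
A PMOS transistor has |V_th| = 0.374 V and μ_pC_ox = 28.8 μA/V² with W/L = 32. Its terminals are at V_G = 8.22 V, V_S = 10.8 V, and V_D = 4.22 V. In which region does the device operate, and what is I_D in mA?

Saturation; I_D = 2.24 mA

V_SG = V_S − V_G = 10.8 − 8.22 = 2.58 V; V_SD = V_S − V_D = 10.8 − 4.22 = 6.58 V.
k_p = μ_pC_ox · (W/L) = 0.9216 mA/V².
V_ov = V_SG − |V_th| = 2.58 − 0.374 = 2.21 V.
Since V_SD = 6.58 V ≥ V_ov = 2.21 V, the device is in saturation.
I_D = ½ k_p V_ov² = 0.5 × 0.9216 × 2.21² = 2.24 mA.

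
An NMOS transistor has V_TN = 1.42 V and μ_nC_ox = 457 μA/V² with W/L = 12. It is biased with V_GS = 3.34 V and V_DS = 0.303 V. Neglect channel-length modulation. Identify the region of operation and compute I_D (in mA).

Triode; I_D = 2.94 mA

k_n = μ_nC_ox · (W/L) = 5.484 mA/V².
V_ov = V_GS − V_TN = 3.34 − 1.42 = 1.92 V.
Since V_DS = 0.303 V < V_ov = 1.92 V, the device is in the triode region.
I_D = k_n [V_ov · V_DS − ½ V_DS²] = 5.484 × [1.92 × 0.303 − 0.5 × 0.303²] = 2.94 mA.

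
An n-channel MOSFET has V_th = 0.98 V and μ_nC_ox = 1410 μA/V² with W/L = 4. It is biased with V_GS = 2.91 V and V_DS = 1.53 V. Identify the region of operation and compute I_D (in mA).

k_n = μ_nC_ox · (W/L) = 5.64 mA/V².
V_ov = V_GS − V_th = 2.91 − 0.98 = 1.93 V.
Since V_DS = 1.53 V < V_ov = 1.93 V, the device is in the triode region.
I_D = k_n [V_ov · V_DS − ½ V_DS²] = 5.64 × [1.93 × 1.53 − 0.5 × 1.53²] = 10.1 mA.

Triode; I_D = 10.1 mA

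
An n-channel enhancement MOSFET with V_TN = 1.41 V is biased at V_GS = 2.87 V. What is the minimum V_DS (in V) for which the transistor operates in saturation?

V_DS,sat = 1.46 V

The boundary between triode and saturation is V_DS = V_GS − V_TN = V_ov.
V_ov = 2.87 − 1.41 = 1.46 V.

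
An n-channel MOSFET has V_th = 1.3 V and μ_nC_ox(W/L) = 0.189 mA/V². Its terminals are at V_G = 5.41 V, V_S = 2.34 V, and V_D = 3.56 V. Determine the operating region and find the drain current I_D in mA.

V_GS = V_G − V_S = 5.41 − 2.34 = 3.07 V; V_DS = V_D − V_S = 3.56 − 2.34 = 1.22 V.
V_ov = V_GS − V_th = 3.07 − 1.3 = 1.77 V.
Since V_DS = 1.22 V < V_ov = 1.77 V, the device is in the triode region.
I_D = k_n [V_ov · V_DS − ½ V_DS²] = 0.189 × [1.77 × 1.22 − 0.5 × 1.22²] = 0.267 mA.

Triode; I_D = 0.267 mA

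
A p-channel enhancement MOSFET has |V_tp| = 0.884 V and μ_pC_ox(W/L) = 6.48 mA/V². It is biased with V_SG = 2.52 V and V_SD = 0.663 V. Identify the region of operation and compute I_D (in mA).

Triode; I_D = 5.60 mA

V_ov = V_SG − |V_tp| = 2.52 − 0.884 = 1.64 V.
Since V_SD = 0.663 V < V_ov = 1.64 V, the device is in the triode region.
I_D = k_p [V_ov · V_SD − ½ V_SD²] = 6.48 × [1.64 × 0.663 − 0.5 × 0.663²] = 5.6 mA.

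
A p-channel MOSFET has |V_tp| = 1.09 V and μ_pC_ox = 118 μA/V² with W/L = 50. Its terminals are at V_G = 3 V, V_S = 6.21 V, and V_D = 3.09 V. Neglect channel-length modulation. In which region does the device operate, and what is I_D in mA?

Saturation; I_D = 13.3 mA

V_SG = V_S − V_G = 6.21 − 3 = 3.21 V; V_SD = V_S − V_D = 6.21 − 3.09 = 3.12 V.
k_p = μ_pC_ox · (W/L) = 5.9 mA/V².
V_ov = V_SG − |V_tp| = 3.21 − 1.09 = 2.12 V.
Since V_SD = 3.12 V ≥ V_ov = 2.12 V, the device is in saturation.
I_D = ½ k_p V_ov² = 0.5 × 5.9 × 2.12² = 13.3 mA.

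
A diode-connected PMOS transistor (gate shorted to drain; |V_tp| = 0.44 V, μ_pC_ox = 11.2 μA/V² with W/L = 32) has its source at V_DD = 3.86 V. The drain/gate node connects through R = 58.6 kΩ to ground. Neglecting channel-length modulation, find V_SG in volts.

With gate tied to drain, V_SG = V_SD ≥ V_SG − |V_tp|, so the device is in saturation.
k_p = μ_pC_ox · (W/L) = 0.3584 mA/V².
KCL at the drain: ½ k_p (V_SG − |V_tp|)² = (V_DD − V_SG)/R.
Let x = V_SG − 0.44. Then 10.5 x² + x − 3.42 = 0, giving x = 0.525 V (positive root), so V_SG = 0.965 V.
I_D = (V_DD − V_SG)/R = (3.86 − 0.965) / 58.6 = 0.0494 mA.

V_SG = 0.965 V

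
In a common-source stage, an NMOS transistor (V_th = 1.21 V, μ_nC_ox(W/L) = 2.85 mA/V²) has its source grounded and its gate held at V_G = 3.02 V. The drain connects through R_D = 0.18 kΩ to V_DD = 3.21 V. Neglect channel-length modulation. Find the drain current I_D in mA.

V_GS = V_G = 3.02 V, so V_ov = 3.02 − 1.21 = 1.81 V.
Assume saturation: I_D = ½ k_n V_ov² = 0.5 × 2.85 × 1.81² = 4.67 mA, giving V_DS = V_DD − I_D R_D = 3.21 − 4.67 × 0.18 = 2.37 V.
V_DS = 2.37 V ≥ V_ov = 1.81 V, confirming saturation.

I_D = 4.67 mA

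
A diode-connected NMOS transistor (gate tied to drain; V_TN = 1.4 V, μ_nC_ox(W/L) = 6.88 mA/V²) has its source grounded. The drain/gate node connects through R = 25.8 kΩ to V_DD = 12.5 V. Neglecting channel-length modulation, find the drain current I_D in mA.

With gate tied to drain, V_GS = V_DS ≥ V_GS − V_TN, so the device is in saturation.
KCL at the drain: ½ k_n (V_GS − V_TN)² = (V_DD − V_GS)/R.
Let x = V_GS − 1.4. Then 88.8 x² + x − 11.1 = 0, giving x = 0.348 V (positive root), so V_GS = 1.75 V.
I_D = (V_DD − V_GS)/R = (12.5 − 1.75) / 25.8 = 0.417 mA.

I_D = 0.417 mA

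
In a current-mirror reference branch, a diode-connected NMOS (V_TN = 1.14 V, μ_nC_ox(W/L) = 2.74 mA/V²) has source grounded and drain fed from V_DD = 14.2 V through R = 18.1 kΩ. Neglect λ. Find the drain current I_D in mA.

With gate tied to drain, V_GS = V_DS ≥ V_GS − V_TN, so the device is in saturation.
KCL at the drain: ½ k_n (V_GS − V_TN)² = (V_DD − V_GS)/R.
Let x = V_GS − 1.14. Then 24.8 x² + x − 13.06 = 0, giving x = 0.706 V (positive root), so V_GS = 1.85 V.
I_D = (V_DD − V_GS)/R = (14.2 − 1.85) / 18.1 = 0.683 mA.

I_D = 0.683 mA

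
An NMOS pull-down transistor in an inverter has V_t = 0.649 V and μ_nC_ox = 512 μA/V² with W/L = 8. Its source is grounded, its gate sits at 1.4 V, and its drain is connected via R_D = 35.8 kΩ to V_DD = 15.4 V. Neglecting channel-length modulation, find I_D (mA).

I_D = 0.426 mA

V_GS = V_G = 1.4 V, so V_ov = 1.4 − 0.649 = 0.751 V.
k_n = μ_nC_ox · (W/L) = 4.096 mA/V².
Assume saturation: I_D = ½ k_n V_ov² = 0.5 × 4.096 × 0.751² = 1.16 mA, giving V_DS = V_DD − I_D R_D = 15.4 − 1.16 × 35.8 = -26 V.
But -26 V < V_ov = 0.751 V, so the device is actually in triode.
In triode I_D = k_n[V_ov V_DS − ½ V_DS²] and I_D = (V_DD − V_DS)/R_D. Equating: 73.3 V_DS² − 111.1 V_DS + 15.4 = 0, giving V_DS = 0.154 V (the root below V_ov).
I_D = (15.4 − 0.154) / 35.8 = 0.426 mA.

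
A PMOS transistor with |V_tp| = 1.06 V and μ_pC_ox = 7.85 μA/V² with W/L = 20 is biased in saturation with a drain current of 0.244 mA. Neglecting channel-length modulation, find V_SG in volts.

k_p = μ_pC_ox · (W/L) = 0.157 mA/V².
In saturation I_D = ½ k_p (V_SG − |V_tp|)², so V_SG − |V_tp| = √(2 I_D / k_p) = √(2 × 0.244 / 0.157) = 1.76 V.
V_SG = 1.06 + 1.76 = 2.82 V.

V_SG = 2.82 V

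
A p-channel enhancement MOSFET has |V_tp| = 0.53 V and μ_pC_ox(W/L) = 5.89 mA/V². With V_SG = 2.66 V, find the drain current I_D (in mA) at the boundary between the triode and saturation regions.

At the boundary V_SD = V_ov = V_SG − |V_tp| = 2.66 − 0.53 = 2.13 V.
I_D = ½ k_p V_ov² = 0.5 × 5.89 × 2.13² = 13.4 mA.

I_D = 13.4 mA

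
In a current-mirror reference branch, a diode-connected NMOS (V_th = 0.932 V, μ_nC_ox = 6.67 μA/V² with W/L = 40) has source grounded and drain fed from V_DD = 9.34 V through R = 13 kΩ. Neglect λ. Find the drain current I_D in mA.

With gate tied to drain, V_GS = V_DS ≥ V_GS − V_th, so the device is in saturation.
k_n = μ_nC_ox · (W/L) = 0.2668 mA/V².
KCL at the drain: ½ k_n (V_GS − V_th)² = (V_DD − V_GS)/R.
Let x = V_GS − 0.932. Then 1.73 x² + x − 8.408 = 0, giving x = 1.93 V (positive root), so V_GS = 2.86 V.
I_D = (V_DD − V_GS)/R = (9.34 − 2.86) / 13 = 0.498 mA.

I_D = 0.498 mA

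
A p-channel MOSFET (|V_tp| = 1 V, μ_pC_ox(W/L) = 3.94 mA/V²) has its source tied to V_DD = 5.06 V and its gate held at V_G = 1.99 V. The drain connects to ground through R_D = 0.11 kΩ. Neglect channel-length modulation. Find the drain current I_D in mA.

I_D = 8.44 mA

V_SG = V_DD − V_G = 5.06 − 1.99 = 3.07 V, so V_ov = 3.07 − 1 = 2.07 V.
Assume saturation: I_D = ½ k_p V_ov² = 0.5 × 3.94 × 2.07² = 8.44 mA, giving V_SD = V_DD − I_D R_D = 5.06 − 8.44 × 0.11 = 4.13 V.
V_SD = 4.13 V ≥ V_ov = 2.07 V, confirming saturation.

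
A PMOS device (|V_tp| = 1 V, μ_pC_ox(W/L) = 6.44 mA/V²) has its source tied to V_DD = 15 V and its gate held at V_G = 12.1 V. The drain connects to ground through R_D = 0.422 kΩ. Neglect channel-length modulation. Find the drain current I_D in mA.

V_SG = V_DD − V_G = 15 − 12.1 = 2.9 V, so V_ov = 2.9 − 1 = 1.9 V.
Assume saturation: I_D = ½ k_p V_ov² = 0.5 × 6.44 × 1.9² = 11.6 mA, giving V_SD = V_DD − I_D R_D = 15 − 11.6 × 0.422 = 10.1 V.
V_SD = 10.1 V ≥ V_ov = 1.9 V, confirming saturation.

I_D = 11.6 mA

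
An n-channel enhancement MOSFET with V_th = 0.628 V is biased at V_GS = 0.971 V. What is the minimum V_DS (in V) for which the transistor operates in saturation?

The boundary between triode and saturation is V_DS = V_GS − V_th = V_ov.
V_ov = 0.971 − 0.628 = 0.343 V.

V_DS,sat = 0.343 V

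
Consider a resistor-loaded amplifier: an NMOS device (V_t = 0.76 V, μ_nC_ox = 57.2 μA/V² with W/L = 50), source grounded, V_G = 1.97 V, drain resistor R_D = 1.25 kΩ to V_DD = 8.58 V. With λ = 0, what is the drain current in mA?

V_GS = V_G = 1.97 V, so V_ov = 1.97 − 0.76 = 1.21 V.
k_n = μ_nC_ox · (W/L) = 2.86 mA/V².
Assume saturation: I_D = ½ k_n V_ov² = 0.5 × 2.86 × 1.21² = 2.09 mA, giving V_DS = V_DD − I_D R_D = 8.58 − 2.09 × 1.25 = 5.96 V.
V_DS = 5.96 V ≥ V_ov = 1.21 V, confirming saturation.

I_D = 2.09 mA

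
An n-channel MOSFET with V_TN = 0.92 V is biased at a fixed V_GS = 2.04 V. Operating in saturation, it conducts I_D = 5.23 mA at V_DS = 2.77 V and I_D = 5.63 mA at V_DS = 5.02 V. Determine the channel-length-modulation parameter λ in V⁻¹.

With V_GS fixed, I_D ∝ (1 + λ V_DS) in saturation, so I_D2/I_D1 = (1 + λ V_DS2)/(1 + λ V_DS1).
5.63/5.23 = 1.076 = (1 + 5.02 λ)/(1 + 2.77 λ).
Solving: λ (I_D1 V_DS2 − I_D2 V_DS1) = I_D2 − I_D1, so λ = (5.63 − 5.23) / (5.23 × 5.02 − 5.63 × 2.77) = 0.4 / 10.7 = 0.0375 V⁻¹.

λ = 0.0375 V⁻¹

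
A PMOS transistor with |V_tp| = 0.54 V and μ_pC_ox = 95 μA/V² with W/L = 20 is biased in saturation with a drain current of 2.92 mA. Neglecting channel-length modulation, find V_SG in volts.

V_SG = 2.29 V

k_p = μ_pC_ox · (W/L) = 1.9 mA/V².
In saturation I_D = ½ k_p (V_SG − |V_tp|)², so V_SG − |V_tp| = √(2 I_D / k_p) = √(2 × 2.92 / 1.9) = 1.75 V.
V_SG = 0.54 + 1.75 = 2.29 V.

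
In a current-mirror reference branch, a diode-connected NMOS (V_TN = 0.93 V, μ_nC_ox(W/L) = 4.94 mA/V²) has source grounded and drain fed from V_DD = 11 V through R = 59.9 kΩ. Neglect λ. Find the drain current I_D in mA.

With gate tied to drain, V_GS = V_DS ≥ V_GS − V_TN, so the device is in saturation.
KCL at the drain: ½ k_n (V_GS − V_TN)² = (V_DD − V_GS)/R.
Let x = V_GS − 0.93. Then 148 x² + x − 10.07 = 0, giving x = 0.258 V (positive root), so V_GS = 1.19 V.
I_D = (V_DD − V_GS)/R = (11 − 1.19) / 59.9 = 0.164 mA.

I_D = 0.164 mA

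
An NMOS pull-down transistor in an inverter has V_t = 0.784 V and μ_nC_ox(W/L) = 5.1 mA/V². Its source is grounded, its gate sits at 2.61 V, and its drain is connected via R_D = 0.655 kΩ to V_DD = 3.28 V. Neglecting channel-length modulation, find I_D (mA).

V_GS = V_G = 2.61 V, so V_ov = 2.61 − 0.784 = 1.83 V.
Assume saturation: I_D = ½ k_n V_ov² = 0.5 × 5.1 × 1.83² = 8.5 mA, giving V_DS = V_DD − I_D R_D = 3.28 − 8.5 × 0.655 = -2.29 V.
But -2.29 V < V_ov = 1.83 V, so the device is actually in triode.
In triode I_D = k_n[V_ov V_DS − ½ V_DS²] and I_D = (V_DD − V_DS)/R_D. Equating: 1.67 V_DS² − 7.1 V_DS + 3.28 = 0, giving V_DS = 0.527 V (the root below V_ov).
I_D = (3.28 − 0.527) / 0.655 = 4.2 mA.

I_D = 4.20 mA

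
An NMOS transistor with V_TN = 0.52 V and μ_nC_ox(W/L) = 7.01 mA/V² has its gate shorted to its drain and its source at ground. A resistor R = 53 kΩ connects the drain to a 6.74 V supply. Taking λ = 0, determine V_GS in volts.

With gate tied to drain, V_GS = V_DS ≥ V_GS − V_TN, so the device is in saturation.
KCL at the drain: ½ k_n (V_GS − V_TN)² = (V_DD − V_GS)/R.
Let x = V_GS − 0.52. Then 186 x² + x − 6.22 = 0, giving x = 0.18 V (positive root), so V_GS = 0.7 V.
I_D = (V_DD − V_GS)/R = (6.74 − 0.7) / 53 = 0.114 mA.

V_GS = 0.700 V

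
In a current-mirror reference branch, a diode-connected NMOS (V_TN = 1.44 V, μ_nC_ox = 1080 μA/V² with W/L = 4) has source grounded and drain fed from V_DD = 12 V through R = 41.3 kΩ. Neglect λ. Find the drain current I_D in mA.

With gate tied to drain, V_GS = V_DS ≥ V_GS − V_TN, so the device is in saturation.
k_n = μ_nC_ox · (W/L) = 4.32 mA/V².
KCL at the drain: ½ k_n (V_GS − V_TN)² = (V_DD − V_GS)/R.
Let x = V_GS − 1.44. Then 89.2 x² + x − 10.56 = 0, giving x = 0.338 V (positive root), so V_GS = 1.78 V.
I_D = (V_DD − V_GS)/R = (12 − 1.78) / 41.3 = 0.247 mA.

I_D = 0.247 mA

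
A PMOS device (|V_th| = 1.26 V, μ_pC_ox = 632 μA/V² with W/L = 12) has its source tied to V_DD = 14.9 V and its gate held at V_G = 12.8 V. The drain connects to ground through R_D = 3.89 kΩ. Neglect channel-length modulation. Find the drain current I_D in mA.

V_SG = V_DD − V_G = 14.9 − 12.8 = 2.1 V, so V_ov = 2.1 − 1.26 = 0.84 V.
k_p = μ_pC_ox · (W/L) = 7.584 mA/V².
Assume saturation: I_D = ½ k_p V_ov² = 0.5 × 7.584 × 0.84² = 2.68 mA, giving V_SD = V_DD − I_D R_D = 14.9 − 2.68 × 3.89 = 4.49 V.
V_SD = 4.49 V ≥ V_ov = 0.84 V, confirming saturation.

I_D = 2.68 mA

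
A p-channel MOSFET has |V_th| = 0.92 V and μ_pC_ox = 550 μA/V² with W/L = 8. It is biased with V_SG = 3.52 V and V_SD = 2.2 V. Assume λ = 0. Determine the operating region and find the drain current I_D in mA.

k_p = μ_pC_ox · (W/L) = 4.4 mA/V².
V_ov = V_SG − |V_th| = 3.52 − 0.92 = 2.6 V.
Since V_SD = 2.2 V < V_ov = 2.6 V, the device is in the triode region.
I_D = k_p [V_ov · V_SD − ½ V_SD²] = 4.4 × [2.6 × 2.2 − 0.5 × 2.2²] = 14.5 mA.

Triode; I_D = 14.5 mA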